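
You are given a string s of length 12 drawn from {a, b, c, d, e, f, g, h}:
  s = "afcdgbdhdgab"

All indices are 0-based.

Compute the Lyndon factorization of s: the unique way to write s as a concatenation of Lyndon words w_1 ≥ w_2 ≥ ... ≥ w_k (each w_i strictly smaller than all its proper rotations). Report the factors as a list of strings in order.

["afcdgbdhdg", "ab"]

emit factor 1: 'afcdgbdhdg' (i=0, period=10)
emit factor 2: 'ab' (i=10, period=2)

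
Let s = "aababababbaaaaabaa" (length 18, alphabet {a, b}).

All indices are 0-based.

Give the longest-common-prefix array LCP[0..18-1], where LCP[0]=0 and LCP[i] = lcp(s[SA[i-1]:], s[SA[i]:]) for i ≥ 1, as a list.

[0, 1, 2, 4, 3, 2, 4, 1, 3, 6, 4, 2, 0, 3, 2, 5, 3, 1]

rank | idx | suffix
   0 |  17 | a
   1 |  16 | aa
   2 |  10 | aaaaabaa
   3 |  11 | aaaabaa
   4 |  12 | aaabaa
   5 |  13 | aabaa
   6 |   0 | aababababbaaaaabaa
   7 |  14 | abaa
   8 |   1 | ababababbaaaaabaa
   9 |   3 | abababbaaaaabaa
  10 |   5 | ababbaaaaabaa
  11 |   7 | abbaaaaabaa
  12 |  15 | baa
  13 |   9 | baaaaabaa
  14 |   2 | babababbaaaaabaa
  15 |   4 | bababbaaaaabaa
  16 |   6 | babbaaaaabaa
  17 |   8 | bbaaaaabaa

SA = [17, 16, 10, 11, 12, 13, 0, 14, 1, 3, 5, 7, 15, 9, 2, 4, 6, 8]
i: (SA[i-1],SA[i]) lcp shared
  1: (17,16) 1 'a'
  2: (16,10) 2 'aa'
  3: (10,11) 4 'aaaa'
  4: (11,12) 3 'aaa'
  5: (12,13) 2 'aa'
  6: (13,0) 4 'aaba'
  7: (0,14) 1 'a'
  8: (14,1) 3 'aba'
  9: (1,3) 6 'ababab'
  10: (3,5) 4 'abab'
  11: (5,7) 2 'ab'
  12: (7,15) 0 ''
  13: (15,9) 3 'baa'
  14: (9,2) 2 'ba'
  15: (2,4) 5 'babab'
  16: (4,6) 3 'bab'
  17: (6,8) 1 'b'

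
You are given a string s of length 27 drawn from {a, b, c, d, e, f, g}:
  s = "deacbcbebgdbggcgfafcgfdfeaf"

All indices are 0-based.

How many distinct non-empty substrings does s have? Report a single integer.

351

rank→(start, suffix):
  0 → (2, 'acbcbebgdbggcgfafcgfdfeaf')
  1 → (25, 'af')
  2 → (17, 'afcgfdfeaf')
  3 → (4, 'bcbebgdbggcgfafcgfdfeaf')
  4 → (6, 'bebgdbggcgfafcgfdfeaf')
  5 → (8, 'bgdbggcgfafcgfdfeaf')
  6 → (11, 'bggcgfafcgfdfeaf')
  7 → (3, 'cbcbebgdbggcgfafcgfdfeaf')
  8 → (5, 'cbebgdbggcgfafcgfdfeaf')
  9 → (14, 'cgfafcgfdfeaf')
  10 → (19, 'cgfdfeaf')
  11 → (10, 'dbggcgfafcgfdfeaf')
  12 → (0, 'deacbcbebgdbggcgfafcgfdfeaf')
  13 → (22, 'dfeaf')
  14 → (1, 'eacbcbebgdbggcgfafcgfdfeaf')
  15 → (24, 'eaf')
  16 → (7, 'ebgdbggcgfafcgfdfeaf')
  17 → (26, 'f')
  18 → (16, 'fafcgfdfeaf')
  19 → (18, 'fcgfdfeaf')
  20 → (21, 'fdfeaf')
  21 → (23, 'feaf')
  22 → (13, 'gcgfafcgfdfeaf')
  23 → (9, 'gdbggcgfafcgfdfeaf')
  24 → (15, 'gfafcgfdfeaf')
  25 → (20, 'gfdfeaf')
  26 → (12, 'ggcgfafcgfdfeaf')

SA = [2, 25, 17, 4, 6, 8, 11, 3, 5, 14, 19, 10, 0, 22, 1, 24, 7, 26, 16, 18, 21, 23, 13, 9, 15, 20, 12]
i: (SA[i-1],SA[i]) lcp shared
  1: (2,25) 1 'a'
  2: (25,17) 2 'af'
  3: (17,4) 0 ''
  4: (4,6) 1 'b'
  5: (6,8) 1 'b'
  6: (8,11) 2 'bg'
  7: (11,3) 0 ''
  8: (3,5) 2 'cb'
  9: (5,14) 1 'c'
  10: (14,19) 3 'cgf'
  11: (19,10) 0 ''
  12: (10,0) 1 'd'
  13: (0,22) 1 'd'
  14: (22,1) 0 ''
  15: (1,24) 2 'ea'
  16: (24,7) 1 'e'
  17: (7,26) 0 ''
  18: (26,16) 1 'f'
  19: (16,18) 1 'f'
  20: (18,21) 1 'f'
  21: (21,23) 1 'f'
  22: (23,13) 0 ''
  23: (13,9) 1 'g'
  24: (9,15) 1 'g'
  25: (15,20) 2 'gf'
  26: (20,12) 1 'g'

n(n+1)/2 = 27·28/2 = 378
Σ LCP = 0 + 1 + 2 + 0 + 1 + 1 + 2 + 0 + 2 + 1 + 3 + 0 + 1 + 1 + 0 + 2 + 1 + 0 + 1 + 1 + 1 + 1 + 0 + 1 + 1 + 2 + 1 = 27
distinct = 378 − 27 = 351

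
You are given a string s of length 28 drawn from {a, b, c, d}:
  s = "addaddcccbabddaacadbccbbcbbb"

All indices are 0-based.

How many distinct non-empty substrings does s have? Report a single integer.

366

rank | idx | suffix
   0 |  14 | aacadbccbbcbbb
   1 |  10 | abddaacadbccbbcbbb
   2 |  15 | acadbccbbcbbb
   3 |  17 | adbccbbcbbb
   4 |   0 | addaddcccbabddaacadbccbbcbbb
   5 |   3 | addcccbabddaacadbccbbcbbb
   6 |  27 | b
   7 |   9 | babddaacadbccbbcbbb
   8 |  26 | bb
   9 |  25 | bbb
  10 |  22 | bbcbbb
  11 |  23 | bcbbb
  12 |  19 | bccbbcbbb
  13 |  11 | bddaacadbccbbcbbb
  14 |  16 | cadbccbbcbbb
  15 |   8 | cbabddaacadbccbbcbbb
  16 |  24 | cbbb
  17 |  21 | cbbcbbb
  18 |   7 | ccbabddaacadbccbbcbbb
  19 |  20 | ccbbcbbb
  20 |   6 | cccbabddaacadbccbbcbbb
  21 |  13 | daacadbccbbcbbb
  22 |   2 | daddcccbabddaacadbccbbcbbb
  23 |  18 | dbccbbcbbb
  24 |   5 | dcccbabddaacadbccbbcbbb
  25 |  12 | ddaacadbccbbcbbb
  26 |   1 | ddaddcccbabddaacadbccbbcbbb
  27 |   4 | ddcccbabddaacadbccbbcbbb

SA = [14, 10, 15, 17, 0, 3, 27, 9, 26, 25, 22, 23, 19, 11, 16, 8, 24, 21, 7, 20, 6, 13, 2, 18, 5, 12, 1, 4]
[i] adj suffixes → lcp
  [1] 14/10 → 1 ('a')
  [2] 10/15 → 1 ('a')
  [3] 15/17 → 1 ('a')
  [4] 17/0 → 2 ('ad')
  [5] 0/3 → 3 ('add')
  [6] 3/27 → 0 ('')
  [7] 27/9 → 1 ('b')
  [8] 9/26 → 1 ('b')
  [9] 26/25 → 2 ('bb')
  [10] 25/22 → 2 ('bb')
  [11] 22/23 → 1 ('b')
  [12] 23/19 → 2 ('bc')
  [13] 19/11 → 1 ('b')
  [14] 11/16 → 0 ('')
  [15] 16/8 → 1 ('c')
  [16] 8/24 → 2 ('cb')
  [17] 24/21 → 3 ('cbb')
  [18] 21/7 → 1 ('c')
  [19] 7/20 → 3 ('ccb')
  [20] 20/6 → 2 ('cc')
  [21] 6/13 → 0 ('')
  [22] 13/2 → 2 ('da')
  [23] 2/18 → 1 ('d')
  [24] 18/5 → 1 ('d')
  [25] 5/12 → 1 ('d')
  [26] 12/1 → 3 ('dda')
  [27] 1/4 → 2 ('dd')

n(n+1)/2 = 28·29/2 = 406
Σ LCP = 0 + 1 + 1 + 1 + 2 + 3 + 0 + 1 + 1 + 2 + 2 + 1 + 2 + 1 + 0 + 1 + 2 + 3 + 1 + 3 + 2 + 0 + 2 + 1 + 1 + 1 + 3 + 2 = 40
distinct = 406 − 40 = 366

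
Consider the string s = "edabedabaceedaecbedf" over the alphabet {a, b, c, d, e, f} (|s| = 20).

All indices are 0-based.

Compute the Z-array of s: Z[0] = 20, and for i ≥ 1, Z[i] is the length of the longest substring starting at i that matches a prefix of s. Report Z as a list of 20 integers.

[20, 0, 0, 0, 4, 0, 0, 0, 0, 0, 1, 3, 0, 0, 1, 0, 0, 2, 0, 0]

Z[0]=20
i=1: fresh scan; Z[1]=0
i=2: fresh scan; Z[2]=0
i=3: fresh scan; Z[3]=0
i=4: fresh scan; Z[4]=4 scan→box=[4,8)
i=5: min(r-i=3, Z[1]=0)=0; Z[5]=0
i=6: min(r-i=2, Z[2]=0)=0; Z[6]=0
i=7: min(r-i=1, Z[3]=0)=0; Z[7]=0
i=8: fresh scan; Z[8]=0
i=9: fresh scan; Z[9]=0
i=10: fresh scan; Z[10]=1 scan→box=[10,11)
i=11: fresh scan; Z[11]=3 scan→box=[11,14)
i=12: min(r-i=2, Z[1]=0)=0; Z[12]=0
i=13: min(r-i=1, Z[2]=0)=0; Z[13]=0
i=14: fresh scan; Z[14]=1 scan→box=[14,15)
i=15: fresh scan; Z[15]=0
i=16: fresh scan; Z[16]=0
i=17: fresh scan; Z[17]=2 scan→box=[17,19)
i=18: min(r-i=1, Z[1]=0)=0; Z[18]=0
i=19: fresh scan; Z[19]=0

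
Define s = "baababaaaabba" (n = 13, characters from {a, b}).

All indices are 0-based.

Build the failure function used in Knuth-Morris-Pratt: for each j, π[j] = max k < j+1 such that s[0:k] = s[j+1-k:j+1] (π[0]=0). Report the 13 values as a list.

[0, 0, 0, 1, 2, 1, 2, 3, 0, 0, 1, 1, 2]

π[0] = 0
j=1 s[j]='a': π[1]=0 (border '')
j=2 s[j]='a': π[2]=0 (border '')
j=3 s[j]='b': π[3]=1 (border 'b')
j=4 s[j]='a': π[4]=2 (border 'ba')
j=5 s[j]='b': k: 2→0; π[5]=1 (border 'b')
j=6 s[j]='a': π[6]=2 (border 'ba')
j=7 s[j]='a': π[7]=3 (border 'baa')
j=8 s[j]='a': k: 3→0; π[8]=0 (border '')
j=9 s[j]='a': π[9]=0 (border '')
j=10 s[j]='b': π[10]=1 (border 'b')
j=11 s[j]='b': k: 1→0; π[11]=1 (border 'b')
j=12 s[j]='a': π[12]=2 (border 'ba')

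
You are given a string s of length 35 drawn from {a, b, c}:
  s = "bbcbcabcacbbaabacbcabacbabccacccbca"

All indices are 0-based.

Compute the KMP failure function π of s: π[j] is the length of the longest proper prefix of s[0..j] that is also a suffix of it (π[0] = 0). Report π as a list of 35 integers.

π[0] = 0
j=1 s[j]='b': π[1]=1 (border 'b')
j=2 s[j]='c': k: 1→0; π[2]=0 (border '')
j=3 s[j]='b': π[3]=1 (border 'b')
j=4 s[j]='c': k: 1→0; π[4]=0 (border '')
j=5 s[j]='a': π[5]=0 (border '')
j=6 s[j]='b': π[6]=1 (border 'b')
j=7 s[j]='c': k: 1→0; π[7]=0 (border '')
j=8 s[j]='a': π[8]=0 (border '')
j=9 s[j]='c': π[9]=0 (border '')
j=10 s[j]='b': π[10]=1 (border 'b')
j=11 s[j]='b': π[11]=2 (border 'bb')
j=12 s[j]='a': k: 2→1→0; π[12]=0 (border '')
j=13 s[j]='a': π[13]=0 (border '')
j=14 s[j]='b': π[14]=1 (border 'b')
j=15 s[j]='a': k: 1→0; π[15]=0 (border '')
j=16 s[j]='c': π[16]=0 (border '')
j=17 s[j]='b': π[17]=1 (border 'b')
j=18 s[j]='c': k: 1→0; π[18]=0 (border '')
j=19 s[j]='a': π[19]=0 (border '')
j=20 s[j]='b': π[20]=1 (border 'b')
j=21 s[j]='a': k: 1→0; π[21]=0 (border '')
j=22 s[j]='c': π[22]=0 (border '')
j=23 s[j]='b': π[23]=1 (border 'b')
j=24 s[j]='a': k: 1→0; π[24]=0 (border '')
j=25 s[j]='b': π[25]=1 (border 'b')
j=26 s[j]='c': k: 1→0; π[26]=0 (border '')
j=27 s[j]='c': π[27]=0 (border '')
j=28 s[j]='a': π[28]=0 (border '')
j=29 s[j]='c': π[29]=0 (border '')
j=30 s[j]='c': π[30]=0 (border '')
j=31 s[j]='c': π[31]=0 (border '')
j=32 s[j]='b': π[32]=1 (border 'b')
j=33 s[j]='c': k: 1→0; π[33]=0 (border '')
j=34 s[j]='a': π[34]=0 (border '')

[0, 1, 0, 1, 0, 0, 1, 0, 0, 0, 1, 2, 0, 0, 1, 0, 0, 1, 0, 0, 1, 0, 0, 1, 0, 1, 0, 0, 0, 0, 0, 0, 1, 0, 0]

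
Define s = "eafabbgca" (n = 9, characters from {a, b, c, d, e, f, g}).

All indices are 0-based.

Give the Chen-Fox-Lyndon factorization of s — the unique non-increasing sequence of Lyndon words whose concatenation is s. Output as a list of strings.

["e", "af", "abbgc", "a"]

emit factor 1: 'e' (i=0, period=1)
emit factor 2: 'af' (i=1, period=2)
emit factor 3: 'abbgc' (i=3, period=5)
emit factor 4: 'a' (i=8, period=1)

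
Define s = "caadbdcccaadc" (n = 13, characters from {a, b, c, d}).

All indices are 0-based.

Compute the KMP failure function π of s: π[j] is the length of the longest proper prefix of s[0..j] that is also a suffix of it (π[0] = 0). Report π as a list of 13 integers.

π[0] = 0
j=1 s[j]='a': π[1]=0 (border '')
j=2 s[j]='a': π[2]=0 (border '')
j=3 s[j]='d': π[3]=0 (border '')
j=4 s[j]='b': π[4]=0 (border '')
j=5 s[j]='d': π[5]=0 (border '')
j=6 s[j]='c': π[6]=1 (border 'c')
j=7 s[j]='c': k: 1→0; π[7]=1 (border 'c')
j=8 s[j]='c': k: 1→0; π[8]=1 (border 'c')
j=9 s[j]='a': π[9]=2 (border 'ca')
j=10 s[j]='a': π[10]=3 (border 'caa')
j=11 s[j]='d': π[11]=4 (border 'caad')
j=12 s[j]='c': k: 4→0; π[12]=1 (border 'c')

[0, 0, 0, 0, 0, 0, 1, 1, 1, 2, 3, 4, 1]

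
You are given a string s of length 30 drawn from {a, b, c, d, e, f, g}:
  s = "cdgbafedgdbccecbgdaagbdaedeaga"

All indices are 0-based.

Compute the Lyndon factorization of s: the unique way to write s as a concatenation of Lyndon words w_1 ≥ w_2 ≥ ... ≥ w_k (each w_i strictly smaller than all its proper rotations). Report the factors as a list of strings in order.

emit factor 1: 'cdg' (i=0, period=3)
emit factor 2: 'b' (i=3, period=1)
emit factor 3: 'afedgdbccecbgd' (i=4, period=14)
emit factor 4: 'aagbdaedeag' (i=18, period=11)
emit factor 5: 'a' (i=29, period=1)

["cdg", "b", "afedgdbccecbgd", "aagbdaedeag", "a"]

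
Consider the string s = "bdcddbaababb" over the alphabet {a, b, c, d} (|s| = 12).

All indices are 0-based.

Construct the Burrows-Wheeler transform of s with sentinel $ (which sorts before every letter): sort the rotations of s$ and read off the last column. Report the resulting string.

rank  rotation       last
    0  $bdcddbaababb  b
    1  aababb$bdcddb  b
    2  ababb$bdcddba  a
    3  abb$bdcddbaab  b
    4  b$bdcddbaabab  b
    5  baababb$bdcdd  d
    6  babb$bdcddbaa  a
    7  bb$bdcddbaaba  a
    8  bdcddbaababb$  $
    9  cddbaababb$bd  d
   10  dbaababb$bdcd  d
   11  dcddbaababb$b  b
   12  ddbaababb$bdc  c

bbabbdaa$ddbc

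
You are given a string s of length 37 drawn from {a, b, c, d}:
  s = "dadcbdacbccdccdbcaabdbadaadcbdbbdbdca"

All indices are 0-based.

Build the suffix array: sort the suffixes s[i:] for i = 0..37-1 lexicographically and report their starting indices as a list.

[36, 17, 24, 18, 6, 22, 1, 25, 21, 30, 15, 8, 4, 19, 28, 31, 33, 35, 16, 7, 3, 27, 12, 9, 13, 10, 23, 5, 0, 20, 29, 14, 32, 34, 2, 26, 11]

sorted suffixes:
  #0 SA[0]=36  'a'
  #1 SA[1]=17  'aabdbadaadcbdbbdbdca'
  #2 SA[2]=24  'aadcbdbbdbdca'
  #3 SA[3]=18  'abdbadaadcbdbbdbdca'
  #4 SA[4]=6  'acbccdccdbcaabdbadaadcbdbbdbdca'
  #5 SA[5]=22  'adaadcbdbbdbdca'
  #6 SA[6]=1  'adcbdacbccdccdbcaabdbadaadcbdbbdbdca'
  #7 SA[7]=25  'adcbdbbdbdca'
  #8 SA[8]=21  'badaadcbdbbdbdca'
  #9 SA[9]=30  'bbdbdca'
  #10 SA[10]=15  'bcaabdbadaadcbdbbdbdca'
  #11 SA[11]=8  'bccdccdbcaabdbadaadcbdbbdbdca'
  #12 SA[12]=4  'bdacbccdccdbcaabdbadaadcbdbbdbdca'
  #13 SA[13]=19  'bdbadaadcbdbbdbdca'
  #14 SA[14]=28  'bdbbdbdca'
  #15 SA[15]=31  'bdbdca'
  #16 SA[16]=33  'bdca'
  #17 SA[17]=35  'ca'
  #18 SA[18]=16  'caabdbadaadcbdbbdbdca'
  #19 SA[19]=7  'cbccdccdbcaabdbadaadcbdbbdbdca'
  #20 SA[20]=3  'cbdacbccdccdbcaabdbadaadcbdbbdbdca'
  #21 SA[21]=27  'cbdbbdbdca'
  #22 SA[22]=12  'ccdbcaabdbadaadcbdbbdbdca'
  #23 SA[23]=9  'ccdccdbcaabdbadaadcbdbbdbdca'
  #24 SA[24]=13  'cdbcaabdbadaadcbdbbdbdca'
  #25 SA[25]=10  'cdccdbcaabdbadaadcbdbbdbdca'
  #26 SA[26]=23  'daadcbdbbdbdca'
  #27 SA[27]=5  'dacbccdccdbcaabdbadaadcbdbbdbdca'
  #28 SA[28]=0  'dadcbdacbccdccdbcaabdbadaadcbdbbdbdca'
  #29 SA[29]=20  'dbadaadcbdbbdbdca'
  #30 SA[30]=29  'dbbdbdca'
  #31 SA[31]=14  'dbcaabdbadaadcbdbbdbdca'
  #32 SA[32]=32  'dbdca'
  #33 SA[33]=34  'dca'
  #34 SA[34]=2  'dcbdacbccdccdbcaabdbadaadcbdbbdbdca'
  #35 SA[35]=26  'dcbdbbdbdca'
  #36 SA[36]=11  'dccdbcaabdbadaadcbdbbdbdca'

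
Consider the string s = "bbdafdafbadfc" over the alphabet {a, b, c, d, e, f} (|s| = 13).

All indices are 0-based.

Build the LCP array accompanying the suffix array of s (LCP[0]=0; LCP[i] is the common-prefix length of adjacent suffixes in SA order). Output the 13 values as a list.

[0, 1, 2, 0, 1, 1, 0, 0, 3, 1, 0, 1, 1]

sorted suffixes:
  #0 SA[0]=9  'adfc'
  #1 SA[1]=6  'afbadfc'
  #2 SA[2]=3  'afdafbadfc'
  #3 SA[3]=8  'badfc'
  #4 SA[4]=0  'bbdafdafbadfc'
  #5 SA[5]=1  'bdafdafbadfc'
  #6 SA[6]=12  'c'
  #7 SA[7]=5  'dafbadfc'
  #8 SA[8]=2  'dafdafbadfc'
  #9 SA[9]=10  'dfc'
  #10 SA[10]=7  'fbadfc'
  #11 SA[11]=11  'fc'
  #12 SA[12]=4  'fdafbadfc'

SA = [9, 6, 3, 8, 0, 1, 12, 5, 2, 10, 7, 11, 4]
[i] adj suffixes → lcp
  [1] 9/6 → 1 ('a')
  [2] 6/3 → 2 ('af')
  [3] 3/8 → 0 ('')
  [4] 8/0 → 1 ('b')
  [5] 0/1 → 1 ('b')
  [6] 1/12 → 0 ('')
  [7] 12/5 → 0 ('')
  [8] 5/2 → 3 ('daf')
  [9] 2/10 → 1 ('d')
  [10] 10/7 → 0 ('')
  [11] 7/11 → 1 ('f')
  [12] 11/4 → 1 ('f')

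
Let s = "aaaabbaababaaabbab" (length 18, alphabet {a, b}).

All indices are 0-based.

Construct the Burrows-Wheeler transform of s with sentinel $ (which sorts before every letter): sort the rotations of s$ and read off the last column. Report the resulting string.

b$abbaabbaaaaabbaaa

rank  rotation             last
    0  $aaaabbaababaaabbab  b
    1  aaaabbaababaaabbab$  $
    2  aaabbaababaaabbab$a  a
    3  aaabbab$aaaabbaabab  b
    4  aababaaabbab$aaaabb  b
    5  aabbaababaaabbab$aa  a
    6  aabbab$aaaabbaababa  a
    7  ab$aaaabbaababaaabb  b
    8  abaaabbab$aaaabbaab  b
    9  ababaaabbab$aaaabba  a
   10  abbaababaaabbab$aaa  a
   11  abbab$aaaabbaababaa  a
   12  b$aaaabbaababaaabba  a
   13  baaabbab$aaaabbaaba  a
   14  baababaaabbab$aaaab  b
   15  bab$aaaabbaababaaab  b
   16  babaaabbab$aaaabbaa  a
   17  bbaababaaabbab$aaaa  a
   18  bbab$aaaabbaababaaa  a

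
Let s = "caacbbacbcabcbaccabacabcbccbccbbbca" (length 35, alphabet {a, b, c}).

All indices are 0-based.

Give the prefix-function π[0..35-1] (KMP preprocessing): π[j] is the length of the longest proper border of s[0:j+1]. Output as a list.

[0, 0, 0, 1, 0, 0, 0, 1, 0, 1, 2, 0, 1, 0, 0, 1, 1, 2, 0, 0, 1, 2, 0, 1, 0, 1, 1, 0, 1, 1, 0, 0, 0, 1, 2]

π[0] = 0
j=1 s[j]='a': π[1]=0 (border '')
j=2 s[j]='a': π[2]=0 (border '')
j=3 s[j]='c': π[3]=1 (border 'c')
j=4 s[j]='b': k: 1→0; π[4]=0 (border '')
j=5 s[j]='b': π[5]=0 (border '')
j=6 s[j]='a': π[6]=0 (border '')
j=7 s[j]='c': π[7]=1 (border 'c')
j=8 s[j]='b': k: 1→0; π[8]=0 (border '')
j=9 s[j]='c': π[9]=1 (border 'c')
j=10 s[j]='a': π[10]=2 (border 'ca')
j=11 s[j]='b': k: 2→0; π[11]=0 (border '')
j=12 s[j]='c': π[12]=1 (border 'c')
j=13 s[j]='b': k: 1→0; π[13]=0 (border '')
j=14 s[j]='a': π[14]=0 (border '')
j=15 s[j]='c': π[15]=1 (border 'c')
j=16 s[j]='c': k: 1→0; π[16]=1 (border 'c')
j=17 s[j]='a': π[17]=2 (border 'ca')
j=18 s[j]='b': k: 2→0; π[18]=0 (border '')
j=19 s[j]='a': π[19]=0 (border '')
j=20 s[j]='c': π[20]=1 (border 'c')
j=21 s[j]='a': π[21]=2 (border 'ca')
j=22 s[j]='b': k: 2→0; π[22]=0 (border '')
j=23 s[j]='c': π[23]=1 (border 'c')
j=24 s[j]='b': k: 1→0; π[24]=0 (border '')
j=25 s[j]='c': π[25]=1 (border 'c')
j=26 s[j]='c': k: 1→0; π[26]=1 (border 'c')
j=27 s[j]='b': k: 1→0; π[27]=0 (border '')
j=28 s[j]='c': π[28]=1 (border 'c')
j=29 s[j]='c': k: 1→0; π[29]=1 (border 'c')
j=30 s[j]='b': k: 1→0; π[30]=0 (border '')
j=31 s[j]='b': π[31]=0 (border '')
j=32 s[j]='b': π[32]=0 (border '')
j=33 s[j]='c': π[33]=1 (border 'c')
j=34 s[j]='a': π[34]=2 (border 'ca')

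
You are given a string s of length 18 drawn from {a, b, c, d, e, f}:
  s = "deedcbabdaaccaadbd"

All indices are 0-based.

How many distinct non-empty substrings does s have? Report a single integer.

156

sorted suffixes:
  #0 SA[0]=9  'aaccaadbd'
  #1 SA[1]=13  'aadbd'
  #2 SA[2]=6  'abdaaccaadbd'
  #3 SA[3]=10  'accaadbd'
  #4 SA[4]=14  'adbd'
  #5 SA[5]=5  'babdaaccaadbd'
  #6 SA[6]=16  'bd'
  #7 SA[7]=7  'bdaaccaadbd'
  #8 SA[8]=12  'caadbd'
  #9 SA[9]=4  'cbabdaaccaadbd'
  #10 SA[10]=11  'ccaadbd'
  #11 SA[11]=17  'd'
  #12 SA[12]=8  'daaccaadbd'
  #13 SA[13]=15  'dbd'
  #14 SA[14]=3  'dcbabdaaccaadbd'
  #15 SA[15]=0  'deedcbabdaaccaadbd'
  #16 SA[16]=2  'edcbabdaaccaadbd'
  #17 SA[17]=1  'eedcbabdaaccaadbd'

SA = [9, 13, 6, 10, 14, 5, 16, 7, 12, 4, 11, 17, 8, 15, 3, 0, 2, 1]
[i] adj suffixes → lcp
  [1] 9/13 → 2 ('aa')
  [2] 13/6 → 1 ('a')
  [3] 6/10 → 1 ('a')
  [4] 10/14 → 1 ('a')
  [5] 14/5 → 0 ('')
  [6] 5/16 → 1 ('b')
  [7] 16/7 → 2 ('bd')
  [8] 7/12 → 0 ('')
  [9] 12/4 → 1 ('c')
  [10] 4/11 → 1 ('c')
  [11] 11/17 → 0 ('')
  [12] 17/8 → 1 ('d')
  [13] 8/15 → 1 ('d')
  [14] 15/3 → 1 ('d')
  [15] 3/0 → 1 ('d')
  [16] 0/2 → 0 ('')
  [17] 2/1 → 1 ('e')

n(n+1)/2 = 18·19/2 = 171
Σ LCP = 0 + 2 + 1 + 1 + 1 + 0 + 1 + 2 + 0 + 1 + 1 + 0 + 1 + 1 + 1 + 1 + 0 + 1 = 15
distinct = 171 − 15 = 156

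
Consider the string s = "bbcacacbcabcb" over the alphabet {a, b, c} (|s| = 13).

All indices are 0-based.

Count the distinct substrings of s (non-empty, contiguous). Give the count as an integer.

73

rank→(start, suffix):
  0 → (9, 'abcb')
  1 → (3, 'acacbcabcb')
  2 → (5, 'acbcabcb')
  3 → (12, 'b')
  4 → (0, 'bbcacacbcabcb')
  5 → (7, 'bcabcb')
  6 → (1, 'bcacacbcabcb')
  7 → (10, 'bcb')
  8 → (8, 'cabcb')
  9 → (2, 'cacacbcabcb')
  10 → (4, 'cacbcabcb')
  11 → (11, 'cb')
  12 → (6, 'cbcabcb')

SA = [9, 3, 5, 12, 0, 7, 1, 10, 8, 2, 4, 11, 6]
rank  pair      lcp
   1  s[9:],s[3:]  1  'a'
   2  s[3:],s[5:]  2  'ac'
   3  s[5:],s[12:]  0  ''
   4  s[12:],s[0:]  1  'b'
   5  s[0:],s[7:]  1  'b'
   6  s[7:],s[1:]  3  'bca'
   7  s[1:],s[10:]  2  'bc'
   8  s[10:],s[8:]  0  ''
   9  s[8:],s[2:]  2  'ca'
  10  s[2:],s[4:]  3  'cac'
  11  s[4:],s[11:]  1  'c'
  12  s[11:],s[6:]  2  'cb'

n(n+1)/2 = 13·14/2 = 91
Σ LCP = 0 + 1 + 2 + 0 + 1 + 1 + 3 + 2 + 0 + 2 + 3 + 1 + 2 = 18
distinct = 91 − 18 = 73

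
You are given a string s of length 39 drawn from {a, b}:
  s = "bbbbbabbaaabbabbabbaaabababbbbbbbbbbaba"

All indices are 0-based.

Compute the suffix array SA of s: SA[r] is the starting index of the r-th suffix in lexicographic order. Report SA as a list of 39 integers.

rank | idx | suffix
   0 |  38 | a
   1 |  19 | aaabababbbbbbbbbbaba
   2 |   8 | aaabbabbabbaaabababbbbbbbbbbaba
   3 |  20 | aabababbbbbbbbbbaba
   4 |   9 | aabbabbabbaaabababbbbbbbbbbaba
   5 |  36 | aba
   6 |  21 | abababbbbbbbbbbaba
   7 |  23 | ababbbbbbbbbbaba
   8 |  16 | abbaaabababbbbbbbbbbaba
   9 |   5 | abbaaabbabbabbaaabababbbbbbbbbbaba
  10 |  13 | abbabbaaabababbbbbbbbbbaba
  11 |  10 | abbabbabbaaabababbbbbbbbbbaba
  12 |  25 | abbbbbbbbbbaba
  13 |  37 | ba
  14 |  18 | baaabababbbbbbbbbbaba
  15 |   7 | baaabbabbabbaaabababbbbbbbbbbaba
  16 |  35 | baba
  17 |  22 | bababbbbbbbbbbaba
  18 |  15 | babbaaabababbbbbbbbbbaba
  19 |   4 | babbaaabbabbabbaaabababbbbbbbbbbaba
  20 |  12 | babbabbaaabababbbbbbbbbbaba
  21 |  24 | babbbbbbbbbbaba
  22 |  17 | bbaaabababbbbbbbbbbaba
  23 |   6 | bbaaabbabbabbaaabababbbbbbbbbbaba
  24 |  34 | bbaba
  25 |  14 | bbabbaaabababbbbbbbbbbaba
  26 |   3 | bbabbaaabbabbabbaaabababbbbbbbbbbaba
  27 |  11 | bbabbabbaaabababbbbbbbbbbaba
  28 |  33 | bbbaba
  29 |   2 | bbbabbaaabbabbabbaaabababbbbbbbbbbaba
  30 |  32 | bbbbaba
  31 |   1 | bbbbabbaaabbabbabbaaabababbbbbbbbbbaba
  32 |  31 | bbbbbaba
  33 |   0 | bbbbbabbaaabbabbabbaaabababbbbbbbbbbaba
  34 |  30 | bbbbbbaba
  35 |  29 | bbbbbbbaba
  36 |  28 | bbbbbbbbaba
  37 |  27 | bbbbbbbbbaba
  38 |  26 | bbbbbbbbbbaba

[38, 19, 8, 20, 9, 36, 21, 23, 16, 5, 13, 10, 25, 37, 18, 7, 35, 22, 15, 4, 12, 24, 17, 6, 34, 14, 3, 11, 33, 2, 32, 1, 31, 0, 30, 29, 28, 27, 26]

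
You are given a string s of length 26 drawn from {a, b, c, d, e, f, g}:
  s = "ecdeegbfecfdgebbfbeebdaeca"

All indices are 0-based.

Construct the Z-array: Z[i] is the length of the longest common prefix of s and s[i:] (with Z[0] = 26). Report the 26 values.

Z[0]=26
i=1: i≥r, start 0; Z[1]=0
i=2: i≥r, start 0; Z[2]=0
i=3: i≥r, start 0; Z[3]=1 scan→box=[3,4)
i=4: i≥r, start 0; Z[4]=1 scan→box=[4,5)
i=5: i≥r, start 0; Z[5]=0
i=6: i≥r, start 0; Z[6]=0
i=7: i≥r, start 0; Z[7]=0
i=8: i≥r, start 0; Z[8]=2 scan→box=[8,10)
i=9: min(r-i=1, Z[1]=0)=0; Z[9]=0
i=10: i≥r, start 0; Z[10]=0
i=11: i≥r, start 0; Z[11]=0
i=12: i≥r, start 0; Z[12]=0
i=13: i≥r, start 0; Z[13]=1 scan→box=[13,14)
i=14: i≥r, start 0; Z[14]=0
i=15: i≥r, start 0; Z[15]=0
i=16: i≥r, start 0; Z[16]=0
i=17: i≥r, start 0; Z[17]=0
i=18: i≥r, start 0; Z[18]=1 scan→box=[18,19)
i=19: i≥r, start 0; Z[19]=1 scan→box=[19,20)
i=20: i≥r, start 0; Z[20]=0
i=21: i≥r, start 0; Z[21]=0
i=22: i≥r, start 0; Z[22]=0
i=23: i≥r, start 0; Z[23]=2 scan→box=[23,25)
i=24: min(r-i=1, Z[1]=0)=0; Z[24]=0
i=25: i≥r, start 0; Z[25]=0

[26, 0, 0, 1, 1, 0, 0, 0, 2, 0, 0, 0, 0, 1, 0, 0, 0, 0, 1, 1, 0, 0, 0, 2, 0, 0]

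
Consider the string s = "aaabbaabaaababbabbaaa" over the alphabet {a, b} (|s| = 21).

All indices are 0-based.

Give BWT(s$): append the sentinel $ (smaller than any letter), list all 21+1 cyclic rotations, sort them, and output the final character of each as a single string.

rank  rotation                last
    0  $aaabbaabaaababbabbaaa  a
    1  a$aaabbaabaaababbabbaa  a
    2  aa$aaabbaabaaababbabba  a
    3  aaa$aaabbaabaaababbabb  b
    4  aaababbabbaaa$aaabbaab  b
    5  aaabbaabaaababbabbaaa$  $
    6  aabaaababbabbaaa$aaabb  b
    7  aababbabbaaa$aaabbaaba  a
    8  aabbaabaaababbabbaaa$a  a
    9  abaaababbabbaaa$aaabba  a
   10  ababbabbaaa$aaabbaabaa  a
   11  abbaaa$aaabbaabaaababb  b
   12  abbaabaaababbabbaaa$aa  a
   13  abbabbaaa$aaabbaabaaab  b
   14  baaa$aaabbaabaaababbab  b
   15  baaababbabbaaa$aaabbaa  a
   16  baabaaababbabbaaa$aaab  b
   17  babbaaa$aaabbaabaaabab  b
   18  babbabbaaa$aaabbaabaaa  a
   19  bbaaa$aaabbaabaaababba  a
   20  bbaabaaababbabbaaa$aaa  a
   21  bbabbaaa$aaabbaabaaaba  a

aaabb$baaaababbabbaaaa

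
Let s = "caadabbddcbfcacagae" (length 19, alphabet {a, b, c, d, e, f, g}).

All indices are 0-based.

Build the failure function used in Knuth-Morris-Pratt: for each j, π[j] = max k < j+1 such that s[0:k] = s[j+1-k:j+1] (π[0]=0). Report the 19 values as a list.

[0, 0, 0, 0, 0, 0, 0, 0, 0, 1, 0, 0, 1, 2, 1, 2, 0, 0, 0]

π[0] = 0
j=1 s[j]='a': π[1]=0 (border '')
j=2 s[j]='a': π[2]=0 (border '')
j=3 s[j]='d': π[3]=0 (border '')
j=4 s[j]='a': π[4]=0 (border '')
j=5 s[j]='b': π[5]=0 (border '')
j=6 s[j]='b': π[6]=0 (border '')
j=7 s[j]='d': π[7]=0 (border '')
j=8 s[j]='d': π[8]=0 (border '')
j=9 s[j]='c': π[9]=1 (border 'c')
j=10 s[j]='b': k: 1→0; π[10]=0 (border '')
j=11 s[j]='f': π[11]=0 (border '')
j=12 s[j]='c': π[12]=1 (border 'c')
j=13 s[j]='a': π[13]=2 (border 'ca')
j=14 s[j]='c': k: 2→0; π[14]=1 (border 'c')
j=15 s[j]='a': π[15]=2 (border 'ca')
j=16 s[j]='g': k: 2→0; π[16]=0 (border '')
j=17 s[j]='a': π[17]=0 (border '')
j=18 s[j]='e': π[18]=0 (border '')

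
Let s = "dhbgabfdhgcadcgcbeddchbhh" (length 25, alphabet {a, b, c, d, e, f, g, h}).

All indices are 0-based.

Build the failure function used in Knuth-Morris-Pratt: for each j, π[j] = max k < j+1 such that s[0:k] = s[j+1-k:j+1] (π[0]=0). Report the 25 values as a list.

π[0] = 0
j=1 s[j]='h': π[1]=0 (border '')
j=2 s[j]='b': π[2]=0 (border '')
j=3 s[j]='g': π[3]=0 (border '')
j=4 s[j]='a': π[4]=0 (border '')
j=5 s[j]='b': π[5]=0 (border '')
j=6 s[j]='f': π[6]=0 (border '')
j=7 s[j]='d': π[7]=1 (border 'd')
j=8 s[j]='h': π[8]=2 (border 'dh')
j=9 s[j]='g': k: 2→0; π[9]=0 (border '')
j=10 s[j]='c': π[10]=0 (border '')
j=11 s[j]='a': π[11]=0 (border '')
j=12 s[j]='d': π[12]=1 (border 'd')
j=13 s[j]='c': k: 1→0; π[13]=0 (border '')
j=14 s[j]='g': π[14]=0 (border '')
j=15 s[j]='c': π[15]=0 (border '')
j=16 s[j]='b': π[16]=0 (border '')
j=17 s[j]='e': π[17]=0 (border '')
j=18 s[j]='d': π[18]=1 (border 'd')
j=19 s[j]='d': k: 1→0; π[19]=1 (border 'd')
j=20 s[j]='c': k: 1→0; π[20]=0 (border '')
j=21 s[j]='h': π[21]=0 (border '')
j=22 s[j]='b': π[22]=0 (border '')
j=23 s[j]='h': π[23]=0 (border '')
j=24 s[j]='h': π[24]=0 (border '')

[0, 0, 0, 0, 0, 0, 0, 1, 2, 0, 0, 0, 1, 0, 0, 0, 0, 0, 1, 1, 0, 0, 0, 0, 0]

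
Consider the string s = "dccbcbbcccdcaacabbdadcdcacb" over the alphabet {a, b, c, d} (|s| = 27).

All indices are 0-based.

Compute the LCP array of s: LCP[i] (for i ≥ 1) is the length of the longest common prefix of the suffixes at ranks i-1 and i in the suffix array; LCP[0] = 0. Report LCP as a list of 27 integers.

rank | idx | suffix
   0 |  12 | aacabbdadcdcacb
   1 |  15 | abbdadcdcacb
   2 |  13 | acabbdadcdcacb
   3 |  24 | acb
   4 |  19 | adcdcacb
   5 |  26 | b
   6 |   5 | bbcccdcaacabbdadcdcacb
   7 |  16 | bbdadcdcacb
   8 |   3 | bcbbcccdcaacabbdadcdcacb
   9 |   6 | bcccdcaacabbdadcdcacb
  10 |  17 | bdadcdcacb
  11 |  11 | caacabbdadcdcacb
  12 |  14 | cabbdadcdcacb
  13 |  23 | cacb
  14 |  25 | cb
  15 |   4 | cbbcccdcaacabbdadcdcacb
  16 |   2 | cbcbbcccdcaacabbdadcdcacb
  17 |   1 | ccbcbbcccdcaacabbdadcdcacb
  18 |   7 | cccdcaacabbdadcdcacb
  19 |   8 | ccdcaacabbdadcdcacb
  20 |   9 | cdcaacabbdadcdcacb
  21 |  21 | cdcacb
  22 |  18 | dadcdcacb
  23 |  10 | dcaacabbdadcdcacb
  24 |  22 | dcacb
  25 |   0 | dccbcbbcccdcaacabbdadcdcacb
  26 |  20 | dcdcacb

SA = [12, 15, 13, 24, 19, 26, 5, 16, 3, 6, 17, 11, 14, 23, 25, 4, 2, 1, 7, 8, 9, 21, 18, 10, 22, 0, 20]
rank  pair      lcp
   1  s[12:],s[15:]  1  'a'
   2  s[15:],s[13:]  1  'a'
   3  s[13:],s[24:]  2  'ac'
   4  s[24:],s[19:]  1  'a'
   5  s[19:],s[26:]  0  ''
   6  s[26:],s[5:]  1  'b'
   7  s[5:],s[16:]  2  'bb'
   8  s[16:],s[3:]  1  'b'
   9  s[3:],s[6:]  2  'bc'
  10  s[6:],s[17:]  1  'b'
  11  s[17:],s[11:]  0  ''
  12  s[11:],s[14:]  2  'ca'
  13  s[14:],s[23:]  2  'ca'
  14  s[23:],s[25:]  1  'c'
  15  s[25:],s[4:]  2  'cb'
  16  s[4:],s[2:]  2  'cb'
  17  s[2:],s[1:]  1  'c'
  18  s[1:],s[7:]  2  'cc'
  19  s[7:],s[8:]  2  'cc'
  20  s[8:],s[9:]  1  'c'
  21  s[9:],s[21:]  4  'cdca'
  22  s[21:],s[18:]  0  ''
  23  s[18:],s[10:]  1  'd'
  24  s[10:],s[22:]  3  'dca'
  25  s[22:],s[0:]  2  'dc'
  26  s[0:],s[20:]  2  'dc'

[0, 1, 1, 2, 1, 0, 1, 2, 1, 2, 1, 0, 2, 2, 1, 2, 2, 1, 2, 2, 1, 4, 0, 1, 3, 2, 2]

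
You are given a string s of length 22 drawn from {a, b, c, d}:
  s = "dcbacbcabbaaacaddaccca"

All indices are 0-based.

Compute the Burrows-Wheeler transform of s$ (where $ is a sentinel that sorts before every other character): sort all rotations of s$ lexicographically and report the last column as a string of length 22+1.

acbacabdcbcaccbadacad$a

rank  rotation                 last
    0  $dcbacbcabbaaacaddaccca  a
    1  a$dcbacbcabbaaacaddaccc  c
    2  aaacaddaccca$dcbacbcabb  b
    3  aacaddaccca$dcbacbcabba  a
    4  abbaaacaddaccca$dcbacbc  c
    5  acaddaccca$dcbacbcabbaa  a
    6  acbcabbaaacaddaccca$dcb  b
    7  accca$dcbacbcabbaaacadd  d
    8  addaccca$dcbacbcabbaaac  c
    9  baaacaddaccca$dcbacbcab  b
   10  bacbcabbaaacaddaccca$dc  c
   11  bbaaacaddaccca$dcbacbca  a
   12  bcabbaaacaddaccca$dcbac  c
   13  ca$dcbacbcabbaaacaddacc  c
   14  cabbaaacaddaccca$dcbacb  b
   15  caddaccca$dcbacbcabbaaa  a
   16  cbacbcabbaaacaddaccca$d  d
   17  cbcabbaaacaddaccca$dcba  a
   18  cca$dcbacbcabbaaacaddac  c
   19  ccca$dcbacbcabbaaacadda  a
   20  daccca$dcbacbcabbaaacad  d
   21  dcbacbcabbaaacaddaccca$  $
   22  ddaccca$dcbacbcabbaaaca  a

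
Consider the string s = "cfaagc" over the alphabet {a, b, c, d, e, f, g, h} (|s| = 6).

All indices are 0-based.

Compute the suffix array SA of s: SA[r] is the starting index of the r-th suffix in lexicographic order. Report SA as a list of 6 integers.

[2, 3, 5, 0, 1, 4]

sorted suffixes:
  #0 SA[0]=2  'aagc'
  #1 SA[1]=3  'agc'
  #2 SA[2]=5  'c'
  #3 SA[3]=0  'cfaagc'
  #4 SA[4]=1  'faagc'
  #5 SA[5]=4  'gc'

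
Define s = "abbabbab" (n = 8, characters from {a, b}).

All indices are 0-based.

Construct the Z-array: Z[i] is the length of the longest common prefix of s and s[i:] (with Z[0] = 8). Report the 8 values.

Z[0]=8
i=1: i≥r, start 0; Z[1]=0
i=2: i≥r, start 0; Z[2]=0
i=3: i≥r, start 0; Z[3]=5 extend→box=[3,8)
i=4: min(r-i=4, Z[1]=0)=0; Z[4]=0
i=5: min(r-i=3, Z[2]=0)=0; Z[5]=0
i=6: min(r-i=2, Z[3]=5)=2; Z[6]=2
i=7: min(r-i=1, Z[4]=0)=0; Z[7]=0

[8, 0, 0, 5, 0, 0, 2, 0]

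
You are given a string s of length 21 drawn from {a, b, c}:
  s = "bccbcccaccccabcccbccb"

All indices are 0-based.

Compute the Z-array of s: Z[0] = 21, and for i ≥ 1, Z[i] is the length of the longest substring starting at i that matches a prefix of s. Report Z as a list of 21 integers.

[21, 0, 0, 3, 0, 0, 0, 0, 0, 0, 0, 0, 0, 3, 0, 0, 0, 4, 0, 0, 1]

Z[0]=21
i=1: i≥r, start 0; Z[1]=0
i=2: i≥r, start 0; Z[2]=0
i=3: i≥r, start 0; Z[3]=3 extend→box=[3,6)
i=4: min(r-i=2, Z[1]=0)=0; Z[4]=0
i=5: min(r-i=1, Z[2]=0)=0; Z[5]=0
i=6: i≥r, start 0; Z[6]=0
i=7: i≥r, start 0; Z[7]=0
i=8: i≥r, start 0; Z[8]=0
i=9: i≥r, start 0; Z[9]=0
i=10: i≥r, start 0; Z[10]=0
i=11: i≥r, start 0; Z[11]=0
i=12: i≥r, start 0; Z[12]=0
i=13: i≥r, start 0; Z[13]=3 extend→box=[13,16)
i=14: min(r-i=2, Z[1]=0)=0; Z[14]=0
i=15: min(r-i=1, Z[2]=0)=0; Z[15]=0
i=16: i≥r, start 0; Z[16]=0
i=17: i≥r, start 0; Z[17]=4 extend→box=[17,21)
i=18: min(r-i=3, Z[1]=0)=0; Z[18]=0
i=19: min(r-i=2, Z[2]=0)=0; Z[19]=0
i=20: min(r-i=1, Z[3]=3)=1; Z[20]=1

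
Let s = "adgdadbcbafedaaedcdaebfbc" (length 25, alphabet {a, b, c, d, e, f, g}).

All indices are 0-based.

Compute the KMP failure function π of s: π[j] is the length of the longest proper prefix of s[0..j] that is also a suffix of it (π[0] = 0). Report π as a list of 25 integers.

[0, 0, 0, 0, 1, 2, 0, 0, 0, 1, 0, 0, 0, 1, 1, 0, 0, 0, 0, 1, 0, 0, 0, 0, 0]

π[0] = 0
j=1 s[j]='d': π[1]=0 (border '')
j=2 s[j]='g': π[2]=0 (border '')
j=3 s[j]='d': π[3]=0 (border '')
j=4 s[j]='a': π[4]=1 (border 'a')
j=5 s[j]='d': π[5]=2 (border 'ad')
j=6 s[j]='b': k: 2→0; π[6]=0 (border '')
j=7 s[j]='c': π[7]=0 (border '')
j=8 s[j]='b': π[8]=0 (border '')
j=9 s[j]='a': π[9]=1 (border 'a')
j=10 s[j]='f': k: 1→0; π[10]=0 (border '')
j=11 s[j]='e': π[11]=0 (border '')
j=12 s[j]='d': π[12]=0 (border '')
j=13 s[j]='a': π[13]=1 (border 'a')
j=14 s[j]='a': k: 1→0; π[14]=1 (border 'a')
j=15 s[j]='e': k: 1→0; π[15]=0 (border '')
j=16 s[j]='d': π[16]=0 (border '')
j=17 s[j]='c': π[17]=0 (border '')
j=18 s[j]='d': π[18]=0 (border '')
j=19 s[j]='a': π[19]=1 (border 'a')
j=20 s[j]='e': k: 1→0; π[20]=0 (border '')
j=21 s[j]='b': π[21]=0 (border '')
j=22 s[j]='f': π[22]=0 (border '')
j=23 s[j]='b': π[23]=0 (border '')
j=24 s[j]='c': π[24]=0 (border '')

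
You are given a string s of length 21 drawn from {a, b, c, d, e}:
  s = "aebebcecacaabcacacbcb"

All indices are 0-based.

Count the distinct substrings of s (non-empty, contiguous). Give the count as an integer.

201

sorted suffixes:
  #0 SA[0]=10  'aabcacacbcb'
  #1 SA[1]=11  'abcacacbcb'
  #2 SA[2]=8  'acaabcacacbcb'
  #3 SA[3]=14  'acacbcb'
  #4 SA[4]=16  'acbcb'
  #5 SA[5]=0  'aebebcecacaabcacacbcb'
  #6 SA[6]=20  'b'
  #7 SA[7]=12  'bcacacbcb'
  #8 SA[8]=18  'bcb'
  #9 SA[9]=4  'bcecacaabcacacbcb'
  #10 SA[10]=2  'bebcecacaabcacacbcb'
  #11 SA[11]=9  'caabcacacbcb'
  #12 SA[12]=7  'cacaabcacacbcb'
  #13 SA[13]=13  'cacacbcb'
  #14 SA[14]=15  'cacbcb'
  #15 SA[15]=19  'cb'
  #16 SA[16]=17  'cbcb'
  #17 SA[17]=5  'cecacaabcacacbcb'
  #18 SA[18]=3  'ebcecacaabcacacbcb'
  #19 SA[19]=1  'ebebcecacaabcacacbcb'
  #20 SA[20]=6  'ecacaabcacacbcb'

SA = [10, 11, 8, 14, 16, 0, 20, 12, 18, 4, 2, 9, 7, 13, 15, 19, 17, 5, 3, 1, 6]
[i] adj suffixes → lcp
  [1] 10/11 → 1 ('a')
  [2] 11/8 → 1 ('a')
  [3] 8/14 → 3 ('aca')
  [4] 14/16 → 2 ('ac')
  [5] 16/0 → 1 ('a')
  [6] 0/20 → 0 ('')
  [7] 20/12 → 1 ('b')
  [8] 12/18 → 2 ('bc')
  [9] 18/4 → 2 ('bc')
  [10] 4/2 → 1 ('b')
  [11] 2/9 → 0 ('')
  [12] 9/7 → 2 ('ca')
  [13] 7/13 → 4 ('caca')
  [14] 13/15 → 3 ('cac')
  [15] 15/19 → 1 ('c')
  [16] 19/17 → 2 ('cb')
  [17] 17/5 → 1 ('c')
  [18] 5/3 → 0 ('')
  [19] 3/1 → 2 ('eb')
  [20] 1/6 → 1 ('e')

n(n+1)/2 = 21·22/2 = 231
Σ LCP = 0 + 1 + 1 + 3 + 2 + 1 + 0 + 1 + 2 + 2 + 1 + 0 + 2 + 4 + 3 + 1 + 2 + 1 + 0 + 2 + 1 = 30
distinct = 231 − 30 = 201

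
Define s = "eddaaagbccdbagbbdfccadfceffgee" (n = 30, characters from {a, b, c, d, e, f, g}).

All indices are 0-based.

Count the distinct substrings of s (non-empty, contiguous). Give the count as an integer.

rank | idx | suffix
   0 |   3 | aaagbccdbagbbdfccadfceffgee
   1 |   4 | aagbccdbagbbdfccadfceffgee
   2 |  20 | adfceffgee
   3 |  12 | agbbdfccadfceffgee
   4 |   5 | agbccdbagbbdfccadfceffgee
   5 |  11 | bagbbdfccadfceffgee
   6 |  14 | bbdfccadfceffgee
   7 |   7 | bccdbagbbdfccadfceffgee
   8 |  15 | bdfccadfceffgee
   9 |  19 | cadfceffgee
  10 |  18 | ccadfceffgee
  11 |   8 | ccdbagbbdfccadfceffgee
  12 |   9 | cdbagbbdfccadfceffgee
  13 |  23 | ceffgee
  14 |   2 | daaagbccdbagbbdfccadfceffgee
  15 |  10 | dbagbbdfccadfceffgee
  16 |   1 | ddaaagbccdbagbbdfccadfceffgee
  17 |  16 | dfccadfceffgee
  18 |  21 | dfceffgee
  19 |  29 | e
  20 |   0 | eddaaagbccdbagbbdfccadfceffgee
  21 |  28 | ee
  22 |  24 | effgee
  23 |  17 | fccadfceffgee
  24 |  22 | fceffgee
  25 |  25 | ffgee
  26 |  26 | fgee
  27 |  13 | gbbdfccadfceffgee
  28 |   6 | gbccdbagbbdfccadfceffgee
  29 |  27 | gee

SA = [3, 4, 20, 12, 5, 11, 14, 7, 15, 19, 18, 8, 9, 23, 2, 10, 1, 16, 21, 29, 0, 28, 24, 17, 22, 25, 26, 13, 6, 27]
[i] adj suffixes → lcp
  [1] 3/4 → 2 ('aa')
  [2] 4/20 → 1 ('a')
  [3] 20/12 → 1 ('a')
  [4] 12/5 → 3 ('agb')
  [5] 5/11 → 0 ('')
  [6] 11/14 → 1 ('b')
  [7] 14/7 → 1 ('b')
  [8] 7/15 → 1 ('b')
  [9] 15/19 → 0 ('')
  [10] 19/18 → 1 ('c')
  [11] 18/8 → 2 ('cc')
  [12] 8/9 → 1 ('c')
  [13] 9/23 → 1 ('c')
  [14] 23/2 → 0 ('')
  [15] 2/10 → 1 ('d')
  [16] 10/1 → 1 ('d')
  [17] 1/16 → 1 ('d')
  [18] 16/21 → 3 ('dfc')
  [19] 21/29 → 0 ('')
  [20] 29/0 → 1 ('e')
  [21] 0/28 → 1 ('e')
  [22] 28/24 → 1 ('e')
  [23] 24/17 → 0 ('')
  [24] 17/22 → 2 ('fc')
  [25] 22/25 → 1 ('f')
  [26] 25/26 → 1 ('f')
  [27] 26/13 → 0 ('')
  [28] 13/6 → 2 ('gb')
  [29] 6/27 → 1 ('g')

n(n+1)/2 = 30·31/2 = 465
Σ LCP = 0 + 2 + 1 + 1 + 3 + 0 + 1 + 1 + 1 + 0 + 1 + 2 + 1 + 1 + 0 + 1 + 1 + 1 + 3 + 0 + 1 + 1 + 1 + 0 + 2 + 1 + 1 + 0 + 2 + 1 = 31
distinct = 465 − 31 = 434

434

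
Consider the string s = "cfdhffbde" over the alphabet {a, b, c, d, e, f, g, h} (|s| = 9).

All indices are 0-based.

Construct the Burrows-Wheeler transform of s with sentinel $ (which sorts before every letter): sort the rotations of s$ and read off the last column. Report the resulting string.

rank  rotation    last
    0  $cfdhffbde  e
    1  bde$cfdhff  f
    2  cfdhffbde$  $
    3  de$cfdhffb  b
    4  dhffbde$cf  f
    5  e$cfdhffbd  d
    6  fbde$cfdhf  f
    7  fdhffbde$c  c
    8  ffbde$cfdh  h
    9  hffbde$cfd  d

ef$bfdfchd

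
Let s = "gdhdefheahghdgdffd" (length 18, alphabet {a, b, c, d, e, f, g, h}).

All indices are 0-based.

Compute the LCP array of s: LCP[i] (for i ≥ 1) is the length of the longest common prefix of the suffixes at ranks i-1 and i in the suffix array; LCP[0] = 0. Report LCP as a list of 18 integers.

[0, 0, 1, 1, 1, 1, 0, 1, 0, 1, 1, 0, 2, 1, 0, 2, 1, 1]

rank→(start, suffix):
  0 → (8, 'ahghdgdffd')
  1 → (17, 'd')
  2 → (3, 'defheahghdgdffd')
  3 → (14, 'dffd')
  4 → (12, 'dgdffd')
  5 → (1, 'dhdefheahghdgdffd')
  6 → (7, 'eahghdgdffd')
  7 → (4, 'efheahghdgdffd')
  8 → (16, 'fd')
  9 → (15, 'ffd')
  10 → (5, 'fheahghdgdffd')
  11 → (13, 'gdffd')
  12 → (0, 'gdhdefheahghdgdffd')
  13 → (10, 'ghdgdffd')
  14 → (2, 'hdefheahghdgdffd')
  15 → (11, 'hdgdffd')
  16 → (6, 'heahghdgdffd')
  17 → (9, 'hghdgdffd')

SA = [8, 17, 3, 14, 12, 1, 7, 4, 16, 15, 5, 13, 0, 10, 2, 11, 6, 9]
rank  pair      lcp
   1  s[8:],s[17:]  0  ''
   2  s[17:],s[3:]  1  'd'
   3  s[3:],s[14:]  1  'd'
   4  s[14:],s[12:]  1  'd'
   5  s[12:],s[1:]  1  'd'
   6  s[1:],s[7:]  0  ''
   7  s[7:],s[4:]  1  'e'
   8  s[4:],s[16:]  0  ''
   9  s[16:],s[15:]  1  'f'
  10  s[15:],s[5:]  1  'f'
  11  s[5:],s[13:]  0  ''
  12  s[13:],s[0:]  2  'gd'
  13  s[0:],s[10:]  1  'g'
  14  s[10:],s[2:]  0  ''
  15  s[2:],s[11:]  2  'hd'
  16  s[11:],s[6:]  1  'h'
  17  s[6:],s[9:]  1  'h'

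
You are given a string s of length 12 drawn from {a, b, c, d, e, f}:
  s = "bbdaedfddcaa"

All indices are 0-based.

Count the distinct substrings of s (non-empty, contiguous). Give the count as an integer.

rank→(start, suffix):
  0 → (11, 'a')
  1 → (10, 'aa')
  2 → (3, 'aedfddcaa')
  3 → (0, 'bbdaedfddcaa')
  4 → (1, 'bdaedfddcaa')
  5 → (9, 'caa')
  6 → (2, 'daedfddcaa')
  7 → (8, 'dcaa')
  8 → (7, 'ddcaa')
  9 → (5, 'dfddcaa')
  10 → (4, 'edfddcaa')
  11 → (6, 'fddcaa')

SA = [11, 10, 3, 0, 1, 9, 2, 8, 7, 5, 4, 6]
i: (SA[i-1],SA[i]) lcp shared
  1: (11,10) 1 'a'
  2: (10,3) 1 'a'
  3: (3,0) 0 ''
  4: (0,1) 1 'b'
  5: (1,9) 0 ''
  6: (9,2) 0 ''
  7: (2,8) 1 'd'
  8: (8,7) 1 'd'
  9: (7,5) 1 'd'
  10: (5,4) 0 ''
  11: (4,6) 0 ''

n(n+1)/2 = 12·13/2 = 78
Σ LCP = 0 + 1 + 1 + 0 + 1 + 0 + 0 + 1 + 1 + 1 + 0 + 0 = 6
distinct = 78 − 6 = 72

72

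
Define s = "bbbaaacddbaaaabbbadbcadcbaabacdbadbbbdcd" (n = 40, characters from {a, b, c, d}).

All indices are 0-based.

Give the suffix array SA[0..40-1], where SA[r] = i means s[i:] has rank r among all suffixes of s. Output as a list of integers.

rank→(start, suffix):
  0 → (10, 'aaaabbbadbcadcbaabacdbadbbbdcd')
  1 → (11, 'aaabbbadbcadcbaabacdbadbbbdcd')
  2 → (3, 'aaacddbaaaabbbadbcadcbaabacdbadbbbdcd')
  3 → (25, 'aabacdbadbbbdcd')
  4 → (12, 'aabbbadbcadcbaabacdbadbbbdcd')
  5 → (4, 'aacddbaaaabbbadbcadcbaabacdbadbbbdcd')
  6 → (26, 'abacdbadbbbdcd')
  7 → (13, 'abbbadbcadcbaabacdbadbbbdcd')
  8 → (28, 'acdbadbbbdcd')
  9 → (5, 'acddbaaaabbbadbcadcbaabacdbadbbbdcd')
  10 → (32, 'adbbbdcd')
  11 → (17, 'adbcadcbaabacdbadbbbdcd')
  12 → (21, 'adcbaabacdbadbbbdcd')
  13 → (9, 'baaaabbbadbcadcbaabacdbadbbbdcd')
  14 → (2, 'baaacddbaaaabbbadbcadcbaabacdbadbbbdcd')
  15 → (24, 'baabacdbadbbbdcd')
  16 → (27, 'bacdbadbbbdcd')
  17 → (31, 'badbbbdcd')
  18 → (16, 'badbcadcbaabacdbadbbbdcd')
  19 → (1, 'bbaaacddbaaaabbbadbcadcbaabacdbadbbbdcd')
  20 → (15, 'bbadbcadcbaabacdbadbbbdcd')
  21 → (0, 'bbbaaacddbaaaabbbadbcadcbaabacdbadbbbdcd')
  22 → (14, 'bbbadbcadcbaabacdbadbbbdcd')
  23 → (34, 'bbbdcd')
  24 → (35, 'bbdcd')
  25 → (19, 'bcadcbaabacdbadbbbdcd')
  26 → (36, 'bdcd')
  27 → (20, 'cadcbaabacdbadbbbdcd')
  28 → (23, 'cbaabacdbadbbbdcd')
  29 → (38, 'cd')
  30 → (29, 'cdbadbbbdcd')
  31 → (6, 'cddbaaaabbbadbcadcbaabacdbadbbbdcd')
  32 → (39, 'd')
  33 → (8, 'dbaaaabbbadbcadcbaabacdbadbbbdcd')
  34 → (30, 'dbadbbbdcd')
  35 → (33, 'dbbbdcd')
  36 → (18, 'dbcadcbaabacdbadbbbdcd')
  37 → (22, 'dcbaabacdbadbbbdcd')
  38 → (37, 'dcd')
  39 → (7, 'ddbaaaabbbadbcadcbaabacdbadbbbdcd')

[10, 11, 3, 25, 12, 4, 26, 13, 28, 5, 32, 17, 21, 9, 2, 24, 27, 31, 16, 1, 15, 0, 14, 34, 35, 19, 36, 20, 23, 38, 29, 6, 39, 8, 30, 33, 18, 22, 37, 7]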